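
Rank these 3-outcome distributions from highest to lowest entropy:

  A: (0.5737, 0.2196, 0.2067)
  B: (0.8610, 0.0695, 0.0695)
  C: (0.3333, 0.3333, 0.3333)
C > A > B

Key insight: Entropy is maximized by uniform distributions and minimized by concentrated distributions.

- Uniform distributions have maximum entropy log₂(3) = 1.5850 bits
- The more "peaked" or concentrated a distribution, the lower its entropy

Entropies:
  H(A) = 1.4102 bits
  H(B) = 0.7206 bits
  H(C) = 1.5850 bits

Ranking: C > A > B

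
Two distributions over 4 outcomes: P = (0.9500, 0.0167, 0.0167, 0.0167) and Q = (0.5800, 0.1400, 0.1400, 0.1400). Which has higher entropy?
Q

P is highly concentrated on one outcome (95%), making it nearly deterministic. Q spreads its mass more evenly (max 58%). The more spread-out distribution has higher entropy: H(P) ≈ 0.366 bits, H(Q) ≈ 1.647 bits.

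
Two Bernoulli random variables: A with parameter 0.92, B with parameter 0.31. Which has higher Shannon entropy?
B

For binary distributions, entropy is maximized at p=0.5 and decreases as p moves toward 0 or 1.

H(A) = H(0.92) = 0.4022 bits
H(B) = H(0.31) = 0.8932 bits

Distribution B (p=0.31) is closer to uniform (p=0.5), so it has higher entropy.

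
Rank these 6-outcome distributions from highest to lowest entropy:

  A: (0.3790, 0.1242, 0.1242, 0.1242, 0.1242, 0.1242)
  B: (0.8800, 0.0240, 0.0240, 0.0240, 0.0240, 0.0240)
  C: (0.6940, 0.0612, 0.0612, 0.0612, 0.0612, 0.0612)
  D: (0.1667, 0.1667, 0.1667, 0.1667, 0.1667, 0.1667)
D > A > C > B

Key insight: Entropy is maximized by uniform distributions and minimized by concentrated distributions.

Entropies:
  H(A) = 2.3993 bits
  H(B) = 0.8080 bits
  H(C) = 1.5990 bits
  H(D) = 2.5850 bits

Ranking: D > A > C > B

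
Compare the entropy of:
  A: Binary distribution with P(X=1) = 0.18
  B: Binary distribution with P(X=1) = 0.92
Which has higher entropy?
A

For binary distributions, entropy is maximized at p=0.5 and decreases as p moves toward 0 or 1.

H(A) = H(0.18) = 0.6801 bits
H(B) = H(0.92) = 0.4022 bits

Distribution A (p=0.18) is closer to uniform (p=0.5), so it has higher entropy.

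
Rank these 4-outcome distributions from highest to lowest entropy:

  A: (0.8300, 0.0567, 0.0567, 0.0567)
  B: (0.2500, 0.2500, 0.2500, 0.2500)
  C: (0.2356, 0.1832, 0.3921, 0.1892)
B > C > A

Key insight: Entropy is maximized by uniform distributions and minimized by concentrated distributions.

- Uniform distributions have maximum entropy log₂(4) = 2.0000 bits
- The more "peaked" or concentrated a distribution, the lower its entropy

Entropies:
  H(A) = 0.9271 bits
  H(B) = 2.0000 bits
  H(C) = 1.9240 bits

Ranking: B > C > A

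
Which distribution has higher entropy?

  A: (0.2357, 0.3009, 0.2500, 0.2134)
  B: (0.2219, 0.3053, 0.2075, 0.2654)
A

Both distributions are close to uniform, making this a harder comparison.

H(A) = 1.9883 bits
H(B) = 1.9832 bits

The distribution closer to uniform has higher entropy.
Answer: A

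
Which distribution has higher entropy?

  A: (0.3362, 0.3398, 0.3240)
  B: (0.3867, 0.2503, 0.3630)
A

Both distributions are close to uniform, making this a harder comparison.

H(A) = 1.5847 bits
H(B) = 1.5609 bits

The distribution closer to uniform has higher entropy.
Answer: A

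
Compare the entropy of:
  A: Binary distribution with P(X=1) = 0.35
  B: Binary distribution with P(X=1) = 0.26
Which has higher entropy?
A

For binary distributions, entropy is maximized at p=0.5 and decreases as p moves toward 0 or 1.

H(A) = H(0.35) = 0.9341 bits
H(B) = H(0.26) = 0.8267 bits

Distribution A (p=0.35) is closer to uniform (p=0.5), so it has higher entropy.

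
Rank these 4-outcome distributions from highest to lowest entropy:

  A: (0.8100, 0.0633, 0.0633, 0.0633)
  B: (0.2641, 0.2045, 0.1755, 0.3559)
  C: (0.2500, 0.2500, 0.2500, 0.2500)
C > B > A

Key insight: Entropy is maximized by uniform distributions and minimized by concentrated distributions.

- Uniform distributions have maximum entropy log₂(4) = 2.0000 bits
- The more "peaked" or concentrated a distribution, the lower its entropy

Entropies:
  H(A) = 1.0026 bits
  H(B) = 1.9466 bits
  H(C) = 2.0000 bits

Ranking: C > B > A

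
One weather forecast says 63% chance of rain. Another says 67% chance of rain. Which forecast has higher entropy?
63% forecast

Treat each forecast as a Bernoulli distribution. Binary entropy is maximized at p=0.5 and falls off symmetrically toward 0 or 1. The 63% forecast is closer to 50%, so it is more uncertain. H(63%) ≈ 0.951 bits, H(67%) ≈ 0.915 bits.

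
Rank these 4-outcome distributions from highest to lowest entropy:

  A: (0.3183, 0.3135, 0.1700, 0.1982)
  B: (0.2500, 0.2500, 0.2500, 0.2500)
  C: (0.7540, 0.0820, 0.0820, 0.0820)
B > A > C

Key insight: Entropy is maximized by uniform distributions and minimized by concentrated distributions.

- Uniform distributions have maximum entropy log₂(4) = 2.0000 bits
- The more "peaked" or concentrated a distribution, the lower its entropy

Entropies:
  H(A) = 1.9477 bits
  H(B) = 2.0000 bits
  H(C) = 1.1948 bits

Ranking: B > A > C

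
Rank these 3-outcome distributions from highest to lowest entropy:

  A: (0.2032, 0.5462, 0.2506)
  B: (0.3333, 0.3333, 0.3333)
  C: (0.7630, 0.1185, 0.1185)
B > A > C

Key insight: Entropy is maximized by uniform distributions and minimized by concentrated distributions.

- Uniform distributions have maximum entropy log₂(3) = 1.5850 bits
- The more "peaked" or concentrated a distribution, the lower its entropy

Entropies:
  H(A) = 1.4441 bits
  H(B) = 1.5850 bits
  H(C) = 1.0270 bits

Ranking: B > A > C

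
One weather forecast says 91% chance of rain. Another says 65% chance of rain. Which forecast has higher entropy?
65% forecast

Treat each forecast as a Bernoulli distribution. Binary entropy is maximized at p=0.5 and falls off symmetrically toward 0 or 1. The 65% forecast is closer to 50%, so it is more uncertain. H(91%) ≈ 0.436 bits, H(65%) ≈ 0.934 bits.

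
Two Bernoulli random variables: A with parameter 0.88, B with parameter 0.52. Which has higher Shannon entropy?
B

For binary distributions, entropy is maximized at p=0.5 and decreases as p moves toward 0 or 1.

H(A) = H(0.88) = 0.5294 bits
H(B) = H(0.52) = 0.9988 bits

Distribution B (p=0.52) is closer to uniform (p=0.5), so it has higher entropy.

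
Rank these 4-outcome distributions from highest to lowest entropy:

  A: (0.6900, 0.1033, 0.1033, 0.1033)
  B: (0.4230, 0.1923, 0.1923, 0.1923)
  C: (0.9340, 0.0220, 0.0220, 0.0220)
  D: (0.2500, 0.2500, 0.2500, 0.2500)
D > B > A > C

Key insight: Entropy is maximized by uniform distributions and minimized by concentrated distributions.

Entropies:
  H(A) = 1.3845 bits
  H(B) = 1.8973 bits
  H(C) = 0.4554 bits
  H(D) = 2.0000 bits

Ranking: D > B > A > C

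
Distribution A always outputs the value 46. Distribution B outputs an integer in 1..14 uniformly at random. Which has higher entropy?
B

A is deterministic, so H(A) = 0. B is uniform over 14 outcomes, so H(B) = log₂(14) = 3.807 bits. Any distribution with genuine randomness has higher entropy than a deterministic one.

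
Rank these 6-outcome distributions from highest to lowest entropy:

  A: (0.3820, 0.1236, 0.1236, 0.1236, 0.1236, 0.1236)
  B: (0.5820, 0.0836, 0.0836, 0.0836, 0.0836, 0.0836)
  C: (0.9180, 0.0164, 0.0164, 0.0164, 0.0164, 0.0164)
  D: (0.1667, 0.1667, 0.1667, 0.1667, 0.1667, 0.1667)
D > A > B > C

Key insight: Entropy is maximized by uniform distributions and minimized by concentrated distributions.

Entropies:
  H(A) = 2.3944 bits
  H(B) = 1.9511 bits
  H(C) = 0.5996 bits
  H(D) = 2.5850 bits

Ranking: D > A > B > C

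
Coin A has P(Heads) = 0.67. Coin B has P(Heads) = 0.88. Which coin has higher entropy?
A

For binary distributions, entropy is maximized at p=0.5 and decreases as p moves toward 0 or 1.

H(A) = H(0.67) = 0.9149 bits
H(B) = H(0.88) = 0.5294 bits

Distribution A (p=0.67) is closer to uniform (p=0.5), so it has higher entropy.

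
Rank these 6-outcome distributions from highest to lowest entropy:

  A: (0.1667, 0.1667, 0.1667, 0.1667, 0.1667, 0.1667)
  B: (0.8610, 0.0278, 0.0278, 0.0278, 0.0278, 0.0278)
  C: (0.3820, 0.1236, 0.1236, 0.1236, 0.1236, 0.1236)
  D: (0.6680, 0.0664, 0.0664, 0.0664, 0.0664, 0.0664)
A > C > D > B

Key insight: Entropy is maximized by uniform distributions and minimized by concentrated distributions.

Entropies:
  H(A) = 2.5850 bits
  H(B) = 0.9044 bits
  H(C) = 2.3944 bits
  H(D) = 1.6878 bits

Ranking: A > C > D > B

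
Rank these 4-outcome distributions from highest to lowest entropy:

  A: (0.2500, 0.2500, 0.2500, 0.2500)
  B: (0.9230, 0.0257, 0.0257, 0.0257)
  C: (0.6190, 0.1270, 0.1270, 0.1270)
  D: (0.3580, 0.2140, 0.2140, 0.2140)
A > D > C > B

Key insight: Entropy is maximized by uniform distributions and minimized by concentrated distributions.

Entropies:
  H(A) = 2.0000 bits
  H(B) = 0.5136 bits
  H(C) = 1.5626 bits
  H(D) = 1.9586 bits

Ranking: A > D > C > B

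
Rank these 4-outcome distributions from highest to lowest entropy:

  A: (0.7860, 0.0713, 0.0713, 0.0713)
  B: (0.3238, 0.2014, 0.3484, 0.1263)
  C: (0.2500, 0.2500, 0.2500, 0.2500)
C > B > A

Key insight: Entropy is maximized by uniform distributions and minimized by concentrated distributions.

- Uniform distributions have maximum entropy log₂(4) = 2.0000 bits
- The more "peaked" or concentrated a distribution, the lower its entropy

Entropies:
  H(A) = 1.0882 bits
  H(B) = 1.8994 bits
  H(C) = 2.0000 bits

Ranking: C > B > A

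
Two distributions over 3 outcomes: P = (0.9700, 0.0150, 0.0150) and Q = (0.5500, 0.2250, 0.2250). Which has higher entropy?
Q

P is highly concentrated on one outcome (97%), making it nearly deterministic. Q spreads its mass more evenly (max 55%). The more spread-out distribution has higher entropy: H(P) ≈ 0.224 bits, H(Q) ≈ 1.443 bits.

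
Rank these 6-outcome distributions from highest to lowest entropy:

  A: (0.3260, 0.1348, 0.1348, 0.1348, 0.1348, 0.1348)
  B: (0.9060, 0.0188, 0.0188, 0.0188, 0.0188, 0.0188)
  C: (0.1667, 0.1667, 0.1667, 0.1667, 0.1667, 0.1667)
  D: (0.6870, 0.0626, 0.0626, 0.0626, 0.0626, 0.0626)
C > A > D > B

Key insight: Entropy is maximized by uniform distributions and minimized by concentrated distributions.

Entropies:
  H(A) = 2.4758 bits
  H(B) = 0.6679 bits
  H(C) = 2.5850 bits
  H(D) = 1.6234 bits

Ranking: C > A > D > B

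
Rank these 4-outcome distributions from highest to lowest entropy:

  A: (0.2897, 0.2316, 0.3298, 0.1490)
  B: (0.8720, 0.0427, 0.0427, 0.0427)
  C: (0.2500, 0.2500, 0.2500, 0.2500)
C > A > B

Key insight: Entropy is maximized by uniform distributions and minimized by concentrated distributions.

- Uniform distributions have maximum entropy log₂(4) = 2.0000 bits
- The more "peaked" or concentrated a distribution, the lower its entropy

Entropies:
  H(A) = 1.9435 bits
  H(B) = 0.7548 bits
  H(C) = 2.0000 bits

Ranking: C > A > B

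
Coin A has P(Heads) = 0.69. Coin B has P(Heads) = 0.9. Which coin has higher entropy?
A

For binary distributions, entropy is maximized at p=0.5 and decreases as p moves toward 0 or 1.

H(A) = H(0.69) = 0.8932 bits
H(B) = H(0.9) = 0.4690 bits

Distribution A (p=0.69) is closer to uniform (p=0.5), so it has higher entropy.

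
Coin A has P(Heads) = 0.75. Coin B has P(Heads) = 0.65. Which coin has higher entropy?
B

For binary distributions, entropy is maximized at p=0.5 and decreases as p moves toward 0 or 1.

H(A) = H(0.75) = 0.8113 bits
H(B) = H(0.65) = 0.9341 bits

Distribution B (p=0.65) is closer to uniform (p=0.5), so it has higher entropy.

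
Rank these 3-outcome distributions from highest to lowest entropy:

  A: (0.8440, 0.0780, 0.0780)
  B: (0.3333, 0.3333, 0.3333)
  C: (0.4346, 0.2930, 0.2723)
B > C > A

Key insight: Entropy is maximized by uniform distributions and minimized by concentrated distributions.

- Uniform distributions have maximum entropy log₂(3) = 1.5850 bits
- The more "peaked" or concentrated a distribution, the lower its entropy

Entropies:
  H(A) = 0.7807 bits
  H(B) = 1.5850 bits
  H(C) = 1.5525 bits

Ranking: B > C > A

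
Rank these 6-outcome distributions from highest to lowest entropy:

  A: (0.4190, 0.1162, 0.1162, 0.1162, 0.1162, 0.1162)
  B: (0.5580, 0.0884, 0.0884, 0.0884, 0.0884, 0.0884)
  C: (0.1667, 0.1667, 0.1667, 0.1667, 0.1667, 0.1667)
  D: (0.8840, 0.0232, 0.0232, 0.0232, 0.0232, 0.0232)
C > A > B > D

Key insight: Entropy is maximized by uniform distributions and minimized by concentrated distributions.

Entropies:
  H(A) = 2.3300 bits
  H(B) = 2.0166 bits
  H(C) = 2.5850 bits
  H(D) = 0.7871 bits

Ranking: C > A > B > D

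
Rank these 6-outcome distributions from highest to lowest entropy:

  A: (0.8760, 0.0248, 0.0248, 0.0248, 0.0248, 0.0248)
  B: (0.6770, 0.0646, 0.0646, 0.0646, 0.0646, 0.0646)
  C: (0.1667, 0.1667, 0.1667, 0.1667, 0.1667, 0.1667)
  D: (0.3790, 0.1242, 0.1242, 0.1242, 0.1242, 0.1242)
C > D > B > A

Key insight: Entropy is maximized by uniform distributions and minimized by concentrated distributions.

Entropies:
  H(A) = 0.8287 bits
  H(B) = 1.6576 bits
  H(C) = 2.5850 bits
  H(D) = 2.3993 bits

Ranking: C > D > B > A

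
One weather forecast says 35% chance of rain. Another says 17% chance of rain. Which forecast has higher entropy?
35% forecast

Treat each forecast as a Bernoulli distribution. Binary entropy is maximized at p=0.5 and falls off symmetrically toward 0 or 1. The 35% forecast is closer to 50%, so it is more uncertain. H(35%) ≈ 0.934 bits, H(17%) ≈ 0.658 bits.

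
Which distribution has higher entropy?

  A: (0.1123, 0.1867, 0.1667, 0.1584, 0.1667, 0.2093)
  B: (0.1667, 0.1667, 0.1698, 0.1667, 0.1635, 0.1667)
B

Both distributions are close to uniform, making this a harder comparison.

H(A) = 2.5613 bits
H(B) = 2.5849 bits

The distribution closer to uniform has higher entropy.
Answer: B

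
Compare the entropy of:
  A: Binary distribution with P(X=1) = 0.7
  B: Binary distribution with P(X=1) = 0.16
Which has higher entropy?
A

For binary distributions, entropy is maximized at p=0.5 and decreases as p moves toward 0 or 1.

H(A) = H(0.7) = 0.8813 bits
H(B) = H(0.16) = 0.6343 bits

Distribution A (p=0.7) is closer to uniform (p=0.5), so it has higher entropy.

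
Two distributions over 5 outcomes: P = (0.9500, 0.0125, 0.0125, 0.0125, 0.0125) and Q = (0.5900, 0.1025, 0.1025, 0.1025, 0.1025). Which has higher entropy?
Q

P is highly concentrated on one outcome (95%), making it nearly deterministic. Q spreads its mass more evenly (max 59%). The more spread-out distribution has higher entropy: H(P) ≈ 0.386 bits, H(Q) ≈ 1.797 bits.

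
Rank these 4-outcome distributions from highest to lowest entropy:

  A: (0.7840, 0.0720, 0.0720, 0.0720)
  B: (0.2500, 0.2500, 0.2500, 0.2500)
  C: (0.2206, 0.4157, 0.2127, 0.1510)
B > C > A

Key insight: Entropy is maximized by uniform distributions and minimized by concentrated distributions.

- Uniform distributions have maximum entropy log₂(4) = 2.0000 bits
- The more "peaked" or concentrated a distribution, the lower its entropy

Entropies:
  H(A) = 1.0951 bits
  H(B) = 2.0000 bits
  H(C) = 1.8943 bits

Ranking: B > C > A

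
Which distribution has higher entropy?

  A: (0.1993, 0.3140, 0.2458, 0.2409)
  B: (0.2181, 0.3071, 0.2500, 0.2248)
B

Both distributions are close to uniform, making this a harder comparison.

H(A) = 1.9808 bits
H(B) = 1.9863 bits

The distribution closer to uniform has higher entropy.
Answer: B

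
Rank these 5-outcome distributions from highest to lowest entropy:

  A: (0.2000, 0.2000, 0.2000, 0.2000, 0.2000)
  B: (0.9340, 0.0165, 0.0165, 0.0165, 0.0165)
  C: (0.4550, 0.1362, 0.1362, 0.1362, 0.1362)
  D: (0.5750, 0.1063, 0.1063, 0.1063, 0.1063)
A > C > D > B

Key insight: Entropy is maximized by uniform distributions and minimized by concentrated distributions.

Entropies:
  H(A) = 2.3219 bits
  H(B) = 0.4828 bits
  H(C) = 2.0841 bits
  H(D) = 1.8337 bits

Ranking: A > C > D > B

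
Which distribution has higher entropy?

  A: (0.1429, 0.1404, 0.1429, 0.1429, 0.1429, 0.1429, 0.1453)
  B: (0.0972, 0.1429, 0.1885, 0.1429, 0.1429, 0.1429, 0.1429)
A

Both distributions are close to uniform, making this a harder comparison.

H(A) = 2.8073 bits
H(B) = 2.7859 bits

The distribution closer to uniform has higher entropy.
Answer: A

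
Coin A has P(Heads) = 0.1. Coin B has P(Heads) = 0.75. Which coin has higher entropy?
B

For binary distributions, entropy is maximized at p=0.5 and decreases as p moves toward 0 or 1.

H(A) = H(0.1) = 0.4690 bits
H(B) = H(0.75) = 0.8113 bits

Distribution B (p=0.75) is closer to uniform (p=0.5), so it has higher entropy.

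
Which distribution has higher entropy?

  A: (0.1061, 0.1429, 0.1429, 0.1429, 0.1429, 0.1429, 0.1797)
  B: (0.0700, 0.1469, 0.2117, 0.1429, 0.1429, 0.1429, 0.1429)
A

Both distributions are close to uniform, making this a harder comparison.

H(A) = 2.7935 bits
H(B) = 2.7534 bits

The distribution closer to uniform has higher entropy.
Answer: A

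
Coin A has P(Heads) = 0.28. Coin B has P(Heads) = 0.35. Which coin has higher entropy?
B

For binary distributions, entropy is maximized at p=0.5 and decreases as p moves toward 0 or 1.

H(A) = H(0.28) = 0.8555 bits
H(B) = H(0.35) = 0.9341 bits

Distribution B (p=0.35) is closer to uniform (p=0.5), so it has higher entropy.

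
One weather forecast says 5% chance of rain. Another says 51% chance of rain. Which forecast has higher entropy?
51% forecast

Treat each forecast as a Bernoulli distribution. Binary entropy is maximized at p=0.5 and falls off symmetrically toward 0 or 1. The 51% forecast is closer to 50%, so it is more uncertain. H(5%) ≈ 0.286 bits, H(51%) ≈ 1.000 bits.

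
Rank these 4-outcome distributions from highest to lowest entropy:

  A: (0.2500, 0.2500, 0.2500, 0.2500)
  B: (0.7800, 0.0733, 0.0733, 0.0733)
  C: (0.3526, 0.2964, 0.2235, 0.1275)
A > C > B

Key insight: Entropy is maximized by uniform distributions and minimized by concentrated distributions.

- Uniform distributions have maximum entropy log₂(4) = 2.0000 bits
- The more "peaked" or concentrated a distribution, the lower its entropy

Entropies:
  H(A) = 2.0000 bits
  H(B) = 1.1089 bits
  H(C) = 1.9122 bits

Ranking: A > C > B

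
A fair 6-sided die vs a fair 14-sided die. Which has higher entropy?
14-sided die

Both are uniform distributions; for uniform over n outcomes, H = log₂(n). H(6-sided) = log₂(6) = 2.585 bits and H(14-sided) = log₂(14) = 3.807 bits. More outcomes in a uniform distribution means higher entropy.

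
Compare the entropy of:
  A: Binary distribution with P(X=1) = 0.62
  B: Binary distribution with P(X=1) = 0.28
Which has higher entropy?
A

For binary distributions, entropy is maximized at p=0.5 and decreases as p moves toward 0 or 1.

H(A) = H(0.62) = 0.9580 bits
H(B) = H(0.28) = 0.8555 bits

Distribution A (p=0.62) is closer to uniform (p=0.5), so it has higher entropy.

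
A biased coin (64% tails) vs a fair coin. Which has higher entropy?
Fair coin

The fair coin is uniform (p=0.5), maximizing binary entropy at 1 bit. The biased coin has H(0.64) ≈ 0.943 bits — its outcome is more predictable, so its entropy is lower.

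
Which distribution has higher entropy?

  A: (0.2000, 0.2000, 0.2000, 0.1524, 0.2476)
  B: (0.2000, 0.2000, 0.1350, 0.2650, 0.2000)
A

Both distributions are close to uniform, making this a harder comparison.

H(A) = 2.3054 bits
H(B) = 2.2909 bits

The distribution closer to uniform has higher entropy.
Answer: A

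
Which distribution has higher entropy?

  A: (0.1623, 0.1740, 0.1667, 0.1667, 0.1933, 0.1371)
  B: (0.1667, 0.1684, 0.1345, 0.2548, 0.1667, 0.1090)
A

Both distributions are close to uniform, making this a harder comparison.

H(A) = 2.5777 bits
H(B) = 2.5349 bits

The distribution closer to uniform has higher entropy.
Answer: A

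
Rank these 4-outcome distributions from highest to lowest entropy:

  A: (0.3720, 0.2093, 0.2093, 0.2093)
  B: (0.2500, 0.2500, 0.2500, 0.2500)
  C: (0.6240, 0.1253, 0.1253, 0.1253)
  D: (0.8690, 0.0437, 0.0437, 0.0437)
B > A > C > D

Key insight: Entropy is maximized by uniform distributions and minimized by concentrated distributions.

Entropies:
  H(A) = 1.9476 bits
  H(B) = 2.0000 bits
  H(C) = 1.5511 bits
  H(D) = 0.7678 bits

Ranking: B > A > C > D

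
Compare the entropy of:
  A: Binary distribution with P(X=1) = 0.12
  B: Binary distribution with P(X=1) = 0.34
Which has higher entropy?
B

For binary distributions, entropy is maximized at p=0.5 and decreases as p moves toward 0 or 1.

H(A) = H(0.12) = 0.5294 bits
H(B) = H(0.34) = 0.9248 bits

Distribution B (p=0.34) is closer to uniform (p=0.5), so it has higher entropy.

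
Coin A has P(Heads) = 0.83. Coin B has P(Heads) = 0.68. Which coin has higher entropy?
B

For binary distributions, entropy is maximized at p=0.5 and decreases as p moves toward 0 or 1.

H(A) = H(0.83) = 0.6577 bits
H(B) = H(0.68) = 0.9044 bits

Distribution B (p=0.68) is closer to uniform (p=0.5), so it has higher entropy.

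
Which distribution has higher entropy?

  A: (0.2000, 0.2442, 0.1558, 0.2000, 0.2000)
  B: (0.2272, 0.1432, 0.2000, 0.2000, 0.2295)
A

Both distributions are close to uniform, making this a harder comparison.

H(A) = 2.3077 bits
H(B) = 2.3034 bits

The distribution closer to uniform has higher entropy.
Answer: A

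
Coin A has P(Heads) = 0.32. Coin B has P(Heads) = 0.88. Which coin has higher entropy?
A

For binary distributions, entropy is maximized at p=0.5 and decreases as p moves toward 0 or 1.

H(A) = H(0.32) = 0.9044 bits
H(B) = H(0.88) = 0.5294 bits

Distribution A (p=0.32) is closer to uniform (p=0.5), so it has higher entropy.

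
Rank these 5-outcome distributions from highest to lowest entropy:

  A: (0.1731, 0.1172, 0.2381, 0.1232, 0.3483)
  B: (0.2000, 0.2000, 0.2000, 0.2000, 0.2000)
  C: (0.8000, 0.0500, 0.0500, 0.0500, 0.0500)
B > A > C

Key insight: Entropy is maximized by uniform distributions and minimized by concentrated distributions.

- Uniform distributions have maximum entropy log₂(5) = 2.3219 bits
- The more "peaked" or concentrated a distribution, the lower its entropy

Entropies:
  H(A) = 2.1957 bits
  H(B) = 2.3219 bits
  H(C) = 1.1219 bits

Ranking: B > A > C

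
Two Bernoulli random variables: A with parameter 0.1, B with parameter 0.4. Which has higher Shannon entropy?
B

For binary distributions, entropy is maximized at p=0.5 and decreases as p moves toward 0 or 1.

H(A) = H(0.1) = 0.4690 bits
H(B) = H(0.4) = 0.9710 bits

Distribution B (p=0.4) is closer to uniform (p=0.5), so it has higher entropy.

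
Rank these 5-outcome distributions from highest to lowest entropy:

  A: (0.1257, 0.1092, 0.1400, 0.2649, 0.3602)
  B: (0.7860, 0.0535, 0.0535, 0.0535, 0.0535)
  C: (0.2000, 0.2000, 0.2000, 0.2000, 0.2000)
C > A > B

Key insight: Entropy is maximized by uniform distributions and minimized by concentrated distributions.

- Uniform distributions have maximum entropy log₂(5) = 2.3219 bits
- The more "peaked" or concentrated a distribution, the lower its entropy

Entropies:
  H(A) = 2.1604 bits
  H(B) = 1.1771 bits
  H(C) = 2.3219 bits

Ranking: C > A > B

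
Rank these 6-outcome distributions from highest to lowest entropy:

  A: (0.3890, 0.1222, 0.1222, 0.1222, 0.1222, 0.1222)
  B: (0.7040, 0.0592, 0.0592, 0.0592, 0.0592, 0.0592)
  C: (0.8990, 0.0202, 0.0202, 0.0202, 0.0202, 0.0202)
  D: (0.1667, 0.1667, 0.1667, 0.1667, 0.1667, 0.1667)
D > A > B > C

Key insight: Entropy is maximized by uniform distributions and minimized by concentrated distributions.

Entropies:
  H(A) = 2.3828 bits
  H(B) = 1.5636 bits
  H(C) = 0.7067 bits
  H(D) = 2.5850 bits

Ranking: D > A > B > C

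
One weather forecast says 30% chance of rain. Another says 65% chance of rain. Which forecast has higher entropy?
65% forecast

Treat each forecast as a Bernoulli distribution. Binary entropy is maximized at p=0.5 and falls off symmetrically toward 0 or 1. The 65% forecast is closer to 50%, so it is more uncertain. H(30%) ≈ 0.881 bits, H(65%) ≈ 0.934 bits.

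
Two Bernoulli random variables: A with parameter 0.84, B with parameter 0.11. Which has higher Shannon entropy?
A

For binary distributions, entropy is maximized at p=0.5 and decreases as p moves toward 0 or 1.

H(A) = H(0.84) = 0.6343 bits
H(B) = H(0.11) = 0.4999 bits

Distribution A (p=0.84) is closer to uniform (p=0.5), so it has higher entropy.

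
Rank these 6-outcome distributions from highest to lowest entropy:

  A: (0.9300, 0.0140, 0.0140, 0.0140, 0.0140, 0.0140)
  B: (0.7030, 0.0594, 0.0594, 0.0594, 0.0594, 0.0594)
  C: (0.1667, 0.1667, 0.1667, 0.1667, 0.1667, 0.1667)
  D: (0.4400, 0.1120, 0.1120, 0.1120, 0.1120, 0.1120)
C > D > B > A

Key insight: Entropy is maximized by uniform distributions and minimized by concentrated distributions.

Entropies:
  H(A) = 0.5285 bits
  H(B) = 1.5672 bits
  H(C) = 2.5850 bits
  H(D) = 2.2899 bits

Ranking: C > D > B > A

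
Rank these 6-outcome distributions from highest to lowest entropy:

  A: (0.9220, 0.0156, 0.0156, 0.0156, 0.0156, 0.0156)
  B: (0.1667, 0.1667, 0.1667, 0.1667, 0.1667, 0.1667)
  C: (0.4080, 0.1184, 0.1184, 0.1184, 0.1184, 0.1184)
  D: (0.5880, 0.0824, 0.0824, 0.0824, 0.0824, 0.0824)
B > C > D > A

Key insight: Entropy is maximized by uniform distributions and minimized by concentrated distributions.

Entropies:
  H(A) = 0.5762 bits
  H(B) = 2.5850 bits
  H(C) = 2.3500 bits
  H(D) = 1.9342 bits

Ranking: B > C > D > A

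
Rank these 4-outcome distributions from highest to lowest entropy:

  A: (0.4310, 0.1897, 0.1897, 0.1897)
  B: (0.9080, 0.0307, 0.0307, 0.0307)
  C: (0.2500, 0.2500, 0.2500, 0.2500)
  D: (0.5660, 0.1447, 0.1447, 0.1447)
C > A > D > B

Key insight: Entropy is maximized by uniform distributions and minimized by concentrated distributions.

Entropies:
  H(A) = 1.8881 bits
  H(B) = 0.5889 bits
  H(C) = 2.0000 bits
  H(D) = 1.6753 bits

Ranking: C > A > D > B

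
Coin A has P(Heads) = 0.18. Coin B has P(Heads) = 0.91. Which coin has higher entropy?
A

For binary distributions, entropy is maximized at p=0.5 and decreases as p moves toward 0 or 1.

H(A) = H(0.18) = 0.6801 bits
H(B) = H(0.91) = 0.4365 bits

Distribution A (p=0.18) is closer to uniform (p=0.5), so it has higher entropy.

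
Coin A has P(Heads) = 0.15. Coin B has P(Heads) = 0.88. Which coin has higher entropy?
A

For binary distributions, entropy is maximized at p=0.5 and decreases as p moves toward 0 or 1.

H(A) = H(0.15) = 0.6098 bits
H(B) = H(0.88) = 0.5294 bits

Distribution A (p=0.15) is closer to uniform (p=0.5), so it has higher entropy.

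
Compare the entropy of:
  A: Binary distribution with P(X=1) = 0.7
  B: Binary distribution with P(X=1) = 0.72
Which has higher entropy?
A

For binary distributions, entropy is maximized at p=0.5 and decreases as p moves toward 0 or 1.

H(A) = H(0.7) = 0.8813 bits
H(B) = H(0.72) = 0.8555 bits

Distribution A (p=0.7) is closer to uniform (p=0.5), so it has higher entropy.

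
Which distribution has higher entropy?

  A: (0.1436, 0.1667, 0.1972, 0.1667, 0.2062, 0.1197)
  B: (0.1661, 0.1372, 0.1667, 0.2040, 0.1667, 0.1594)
B

Both distributions are close to uniform, making this a harder comparison.

H(A) = 2.5619 bits
H(B) = 2.5751 bits

The distribution closer to uniform has higher entropy.
Answer: B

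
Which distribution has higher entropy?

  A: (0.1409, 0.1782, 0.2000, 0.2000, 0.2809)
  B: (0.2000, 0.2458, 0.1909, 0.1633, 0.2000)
B

Both distributions are close to uniform, making this a harder comparison.

H(A) = 2.2852 bits
H(B) = 2.3094 bits

The distribution closer to uniform has higher entropy.
Answer: B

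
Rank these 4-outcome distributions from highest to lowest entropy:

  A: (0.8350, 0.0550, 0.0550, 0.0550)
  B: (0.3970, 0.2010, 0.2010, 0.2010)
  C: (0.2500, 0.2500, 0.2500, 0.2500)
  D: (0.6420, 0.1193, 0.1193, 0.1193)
C > B > D > A

Key insight: Entropy is maximized by uniform distributions and minimized by concentrated distributions.

Entropies:
  H(A) = 0.9077 bits
  H(B) = 1.9249 bits
  H(C) = 2.0000 bits
  H(D) = 1.5084 bits

Ranking: C > B > D > A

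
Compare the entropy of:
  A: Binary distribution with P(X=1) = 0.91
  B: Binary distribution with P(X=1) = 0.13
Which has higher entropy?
B

For binary distributions, entropy is maximized at p=0.5 and decreases as p moves toward 0 or 1.

H(A) = H(0.91) = 0.4365 bits
H(B) = H(0.13) = 0.5574 bits

Distribution B (p=0.13) is closer to uniform (p=0.5), so it has higher entropy.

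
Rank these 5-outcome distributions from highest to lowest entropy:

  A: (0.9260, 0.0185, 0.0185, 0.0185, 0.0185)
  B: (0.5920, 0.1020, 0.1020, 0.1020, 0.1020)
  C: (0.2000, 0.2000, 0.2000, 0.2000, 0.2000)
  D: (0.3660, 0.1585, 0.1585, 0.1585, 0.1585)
C > D > B > A

Key insight: Entropy is maximized by uniform distributions and minimized by concentrated distributions.

Entropies:
  H(A) = 0.5287 bits
  H(B) = 1.7914 bits
  H(C) = 2.3219 bits
  H(D) = 2.2156 bits

Ranking: C > D > B > A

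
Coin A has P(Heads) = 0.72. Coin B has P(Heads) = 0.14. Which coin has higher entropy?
A

For binary distributions, entropy is maximized at p=0.5 and decreases as p moves toward 0 or 1.

H(A) = H(0.72) = 0.8555 bits
H(B) = H(0.14) = 0.5842 bits

Distribution A (p=0.72) is closer to uniform (p=0.5), so it has higher entropy.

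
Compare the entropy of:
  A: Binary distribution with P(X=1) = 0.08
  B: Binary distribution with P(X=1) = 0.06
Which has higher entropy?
A

For binary distributions, entropy is maximized at p=0.5 and decreases as p moves toward 0 or 1.

H(A) = H(0.08) = 0.4022 bits
H(B) = H(0.06) = 0.3274 bits

Distribution A (p=0.08) is closer to uniform (p=0.5), so it has higher entropy.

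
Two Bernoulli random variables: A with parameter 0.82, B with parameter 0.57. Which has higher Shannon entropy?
B

For binary distributions, entropy is maximized at p=0.5 and decreases as p moves toward 0 or 1.

H(A) = H(0.82) = 0.6801 bits
H(B) = H(0.57) = 0.9858 bits

Distribution B (p=0.57) is closer to uniform (p=0.5), so it has higher entropy.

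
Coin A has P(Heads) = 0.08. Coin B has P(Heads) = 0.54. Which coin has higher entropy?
B

For binary distributions, entropy is maximized at p=0.5 and decreases as p moves toward 0 or 1.

H(A) = H(0.08) = 0.4022 bits
H(B) = H(0.54) = 0.9954 bits

Distribution B (p=0.54) is closer to uniform (p=0.5), so it has higher entropy.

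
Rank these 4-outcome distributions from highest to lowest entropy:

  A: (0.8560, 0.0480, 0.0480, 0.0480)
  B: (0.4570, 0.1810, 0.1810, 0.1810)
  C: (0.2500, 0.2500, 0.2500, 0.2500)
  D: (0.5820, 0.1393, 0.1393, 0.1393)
C > B > D > A

Key insight: Entropy is maximized by uniform distributions and minimized by concentrated distributions.

Entropies:
  H(A) = 0.8229 bits
  H(B) = 1.8553 bits
  H(C) = 2.0000 bits
  H(D) = 1.6430 bits

Ranking: C > B > D > A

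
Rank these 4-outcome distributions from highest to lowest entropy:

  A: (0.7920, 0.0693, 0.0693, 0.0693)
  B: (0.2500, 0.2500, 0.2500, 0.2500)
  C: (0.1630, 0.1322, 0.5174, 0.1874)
B > C > A

Key insight: Entropy is maximized by uniform distributions and minimized by concentrated distributions.

- Uniform distributions have maximum entropy log₂(4) = 2.0000 bits
- The more "peaked" or concentrated a distribution, the lower its entropy

Entropies:
  H(A) = 1.0673 bits
  H(B) = 2.0000 bits
  H(C) = 1.7571 bits

Ranking: B > C > A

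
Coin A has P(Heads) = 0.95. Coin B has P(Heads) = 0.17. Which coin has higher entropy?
B

For binary distributions, entropy is maximized at p=0.5 and decreases as p moves toward 0 or 1.

H(A) = H(0.95) = 0.2864 bits
H(B) = H(0.17) = 0.6577 bits

Distribution B (p=0.17) is closer to uniform (p=0.5), so it has higher entropy.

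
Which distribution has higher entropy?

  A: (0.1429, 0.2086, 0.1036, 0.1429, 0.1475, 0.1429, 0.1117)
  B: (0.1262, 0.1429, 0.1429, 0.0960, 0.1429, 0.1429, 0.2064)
B

Both distributions are close to uniform, making this a harder comparison.

H(A) = 2.7743 bits
H(B) = 2.7755 bits

The distribution closer to uniform has higher entropy.
Answer: B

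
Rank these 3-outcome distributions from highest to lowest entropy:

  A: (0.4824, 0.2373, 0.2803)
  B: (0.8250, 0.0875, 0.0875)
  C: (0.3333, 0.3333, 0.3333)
C > A > B

Key insight: Entropy is maximized by uniform distributions and minimized by concentrated distributions.

- Uniform distributions have maximum entropy log₂(3) = 1.5850 bits
- The more "peaked" or concentrated a distribution, the lower its entropy

Entropies:
  H(A) = 1.5141 bits
  H(B) = 0.8440 bits
  H(C) = 1.5850 bits

Ranking: C > A > B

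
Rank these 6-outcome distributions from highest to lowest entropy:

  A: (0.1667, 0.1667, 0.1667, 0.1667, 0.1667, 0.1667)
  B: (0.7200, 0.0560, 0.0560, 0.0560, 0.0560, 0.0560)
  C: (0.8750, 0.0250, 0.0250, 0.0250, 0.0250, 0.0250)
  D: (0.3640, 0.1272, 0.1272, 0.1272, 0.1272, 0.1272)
A > D > B > C

Key insight: Entropy is maximized by uniform distributions and minimized by concentrated distributions.

Entropies:
  H(A) = 2.5850 bits
  H(B) = 1.5056 bits
  H(C) = 0.8338 bits
  H(D) = 2.4227 bits

Ranking: A > D > B > C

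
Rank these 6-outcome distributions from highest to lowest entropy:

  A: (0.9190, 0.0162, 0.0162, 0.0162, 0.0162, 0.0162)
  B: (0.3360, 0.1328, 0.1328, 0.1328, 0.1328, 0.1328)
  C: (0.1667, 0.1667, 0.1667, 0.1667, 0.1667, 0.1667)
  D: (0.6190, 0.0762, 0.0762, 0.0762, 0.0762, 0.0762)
C > B > D > A

Key insight: Entropy is maximized by uniform distributions and minimized by concentrated distributions.

Entropies:
  H(A) = 0.5938 bits
  H(B) = 2.4627 bits
  H(C) = 2.5850 bits
  H(D) = 1.8434 bits

Ranking: C > B > D > A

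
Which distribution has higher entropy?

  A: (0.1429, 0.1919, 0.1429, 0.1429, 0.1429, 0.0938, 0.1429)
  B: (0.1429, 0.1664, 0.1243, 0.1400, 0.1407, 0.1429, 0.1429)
B

Both distributions are close to uniform, making this a harder comparison.

H(A) = 2.7826 bits
H(B) = 2.8028 bits

The distribution closer to uniform has higher entropy.
Answer: B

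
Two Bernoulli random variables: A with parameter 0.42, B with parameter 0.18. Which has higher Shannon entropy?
A

For binary distributions, entropy is maximized at p=0.5 and decreases as p moves toward 0 or 1.

H(A) = H(0.42) = 0.9815 bits
H(B) = H(0.18) = 0.6801 bits

Distribution A (p=0.42) is closer to uniform (p=0.5), so it has higher entropy.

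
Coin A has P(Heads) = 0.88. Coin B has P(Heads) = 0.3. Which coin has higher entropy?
B

For binary distributions, entropy is maximized at p=0.5 and decreases as p moves toward 0 or 1.

H(A) = H(0.88) = 0.5294 bits
H(B) = H(0.3) = 0.8813 bits

Distribution B (p=0.3) is closer to uniform (p=0.5), so it has higher entropy.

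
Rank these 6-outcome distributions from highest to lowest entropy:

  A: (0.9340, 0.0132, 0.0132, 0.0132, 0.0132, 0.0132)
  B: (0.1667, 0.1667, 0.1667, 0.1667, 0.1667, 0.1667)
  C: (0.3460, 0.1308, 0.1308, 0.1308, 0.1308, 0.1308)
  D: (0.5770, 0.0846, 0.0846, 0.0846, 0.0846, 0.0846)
B > C > D > A

Key insight: Entropy is maximized by uniform distributions and minimized by concentrated distributions.

Entropies:
  H(A) = 0.5041 bits
  H(B) = 2.5850 bits
  H(C) = 2.4490 bits
  H(D) = 1.9650 bits

Ranking: B > C > D > A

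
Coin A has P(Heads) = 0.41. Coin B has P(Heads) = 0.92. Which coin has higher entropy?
A

For binary distributions, entropy is maximized at p=0.5 and decreases as p moves toward 0 or 1.

H(A) = H(0.41) = 0.9765 bits
H(B) = H(0.92) = 0.4022 bits

Distribution A (p=0.41) is closer to uniform (p=0.5), so it has higher entropy.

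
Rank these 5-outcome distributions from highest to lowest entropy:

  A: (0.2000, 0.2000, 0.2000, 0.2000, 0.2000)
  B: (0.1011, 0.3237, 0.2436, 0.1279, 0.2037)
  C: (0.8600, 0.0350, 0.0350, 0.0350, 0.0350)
A > B > C

Key insight: Entropy is maximized by uniform distributions and minimized by concentrated distributions.

- Uniform distributions have maximum entropy log₂(5) = 2.3219 bits
- The more "peaked" or concentrated a distribution, the lower its entropy

Entropies:
  H(A) = 2.3219 bits
  H(B) = 2.2044 bits
  H(C) = 0.8642 bits

Ranking: A > B > C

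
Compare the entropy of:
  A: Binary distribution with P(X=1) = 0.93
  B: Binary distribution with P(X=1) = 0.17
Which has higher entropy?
B

For binary distributions, entropy is maximized at p=0.5 and decreases as p moves toward 0 or 1.

H(A) = H(0.93) = 0.3659 bits
H(B) = H(0.17) = 0.6577 bits

Distribution B (p=0.17) is closer to uniform (p=0.5), so it has higher entropy.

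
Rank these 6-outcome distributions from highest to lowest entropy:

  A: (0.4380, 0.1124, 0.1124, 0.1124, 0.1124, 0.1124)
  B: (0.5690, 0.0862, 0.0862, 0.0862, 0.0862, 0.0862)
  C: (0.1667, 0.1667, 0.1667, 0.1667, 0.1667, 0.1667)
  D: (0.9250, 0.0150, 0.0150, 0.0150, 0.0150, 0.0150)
C > A > B > D

Key insight: Entropy is maximized by uniform distributions and minimized by concentrated distributions.

Entropies:
  H(A) = 2.2938 bits
  H(B) = 1.9870 bits
  H(C) = 2.5850 bits
  H(D) = 0.5585 bits

Ranking: C > A > B > D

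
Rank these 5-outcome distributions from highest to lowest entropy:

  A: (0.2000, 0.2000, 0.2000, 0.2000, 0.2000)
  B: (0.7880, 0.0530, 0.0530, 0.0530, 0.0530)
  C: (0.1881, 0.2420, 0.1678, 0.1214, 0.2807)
A > C > B

Key insight: Entropy is maximized by uniform distributions and minimized by concentrated distributions.

- Uniform distributions have maximum entropy log₂(5) = 2.3219 bits
- The more "peaked" or concentrated a distribution, the lower its entropy

Entropies:
  H(A) = 2.3219 bits
  H(B) = 1.1693 bits
  H(C) = 2.2647 bits

Ranking: A > C > B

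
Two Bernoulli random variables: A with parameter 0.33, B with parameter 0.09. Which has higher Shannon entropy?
A

For binary distributions, entropy is maximized at p=0.5 and decreases as p moves toward 0 or 1.

H(A) = H(0.33) = 0.9149 bits
H(B) = H(0.09) = 0.4365 bits

Distribution A (p=0.33) is closer to uniform (p=0.5), so it has higher entropy.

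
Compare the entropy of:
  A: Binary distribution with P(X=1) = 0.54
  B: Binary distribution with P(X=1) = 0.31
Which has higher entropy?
A

For binary distributions, entropy is maximized at p=0.5 and decreases as p moves toward 0 or 1.

H(A) = H(0.54) = 0.9954 bits
H(B) = H(0.31) = 0.8932 bits

Distribution A (p=0.54) is closer to uniform (p=0.5), so it has higher entropy.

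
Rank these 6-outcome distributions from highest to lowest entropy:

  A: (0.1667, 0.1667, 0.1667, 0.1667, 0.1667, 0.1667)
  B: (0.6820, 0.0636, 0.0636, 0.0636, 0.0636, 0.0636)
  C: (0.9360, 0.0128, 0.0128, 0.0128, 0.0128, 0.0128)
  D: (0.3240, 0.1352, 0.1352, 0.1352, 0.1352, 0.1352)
A > D > B > C

Key insight: Entropy is maximized by uniform distributions and minimized by concentrated distributions.

Entropies:
  H(A) = 2.5850 bits
  H(B) = 1.6406 bits
  H(C) = 0.4917 bits
  H(D) = 2.4783 bits

Ranking: A > D > B > C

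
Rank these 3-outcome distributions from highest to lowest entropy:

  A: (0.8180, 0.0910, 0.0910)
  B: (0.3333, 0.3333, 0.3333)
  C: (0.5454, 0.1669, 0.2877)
B > C > A

Key insight: Entropy is maximized by uniform distributions and minimized by concentrated distributions.

- Uniform distributions have maximum entropy log₂(3) = 1.5850 bits
- The more "peaked" or concentrated a distribution, the lower its entropy

Entropies:
  H(A) = 0.8664 bits
  H(B) = 1.5850 bits
  H(C) = 1.4253 bits

Ranking: B > C > A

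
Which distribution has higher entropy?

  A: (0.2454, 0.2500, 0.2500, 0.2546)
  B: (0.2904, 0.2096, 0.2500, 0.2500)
A

Both distributions are close to uniform, making this a harder comparison.

H(A) = 1.9999 bits
H(B) = 1.9905 bits

The distribution closer to uniform has higher entropy.
Answer: A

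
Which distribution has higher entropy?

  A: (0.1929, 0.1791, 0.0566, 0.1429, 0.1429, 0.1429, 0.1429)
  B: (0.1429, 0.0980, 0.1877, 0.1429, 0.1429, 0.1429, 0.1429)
B

Both distributions are close to uniform, making this a harder comparison.

H(A) = 2.7409 bits
H(B) = 2.7867 bits

The distribution closer to uniform has higher entropy.
Answer: B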